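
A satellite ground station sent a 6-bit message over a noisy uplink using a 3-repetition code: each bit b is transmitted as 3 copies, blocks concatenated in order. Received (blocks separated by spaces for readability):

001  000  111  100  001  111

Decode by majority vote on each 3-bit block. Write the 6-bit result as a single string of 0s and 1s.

001001

Block 1 (001): 1 one → 0
Block 2 (000): 0 ones → 0
Block 3 (111): 3 ones → 1
Block 4 (100): 1 one → 0
Block 5 (001): 1 one → 0
Block 6 (111): 3 ones → 1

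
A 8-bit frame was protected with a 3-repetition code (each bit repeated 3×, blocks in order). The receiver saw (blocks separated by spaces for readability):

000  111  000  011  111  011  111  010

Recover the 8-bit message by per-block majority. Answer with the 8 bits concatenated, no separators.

Block 1 (000): 0 ones → 0
Block 2 (111): 3 ones → 1
Block 3 (000): 0 ones → 0
Block 4 (011): 2 ones → 1
Block 5 (111): 3 ones → 1
Block 6 (011): 2 ones → 1
Block 7 (111): 3 ones → 1
Block 8 (010): 1 one → 0

01011110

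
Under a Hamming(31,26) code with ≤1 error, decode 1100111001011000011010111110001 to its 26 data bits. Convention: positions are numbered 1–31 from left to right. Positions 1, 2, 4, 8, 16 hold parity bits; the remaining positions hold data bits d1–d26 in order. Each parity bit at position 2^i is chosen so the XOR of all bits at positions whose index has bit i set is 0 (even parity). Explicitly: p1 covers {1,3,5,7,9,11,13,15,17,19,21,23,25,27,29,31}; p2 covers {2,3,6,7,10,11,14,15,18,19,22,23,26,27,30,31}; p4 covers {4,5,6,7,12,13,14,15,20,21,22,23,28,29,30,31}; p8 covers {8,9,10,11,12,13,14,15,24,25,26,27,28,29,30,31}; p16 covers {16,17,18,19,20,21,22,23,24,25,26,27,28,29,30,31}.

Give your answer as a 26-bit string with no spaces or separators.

01110101100011010111110001

s1 (pos 1,3,5,7,9,11,13,15,17,19,21,23,25,27,29,31): 1⊕0⊕1⊕1⊕0⊕0⊕1⊕0⊕0⊕1⊕1⊕1⊕1⊕1⊕0⊕1 = 0
s2 (pos 2,3,6,7,10,11,14,15,18,19,22,23,26,27,30,31): 1⊕0⊕1⊕1⊕1⊕0⊕0⊕0⊕1⊕1⊕0⊕1⊕1⊕1⊕0⊕1 = 0
s4 (pos 4,5,6,7,12,13,14,15,20,21,22,23,28,29,30,31): 0⊕1⊕1⊕1⊕1⊕1⊕0⊕0⊕0⊕1⊕0⊕1⊕0⊕0⊕0⊕1 = 0
s8 (pos 8,9,10,11,12,13,14,15,24,25,26,27,28,29,30,31): 0⊕0⊕1⊕0⊕1⊕1⊕0⊕0⊕1⊕1⊕1⊕1⊕0⊕0⊕0⊕1 = 0
s16 (pos 16,17,18,19,20,21,22,23,24,25,26,27,28,29,30,31): 0⊕0⊕1⊕1⊕0⊕1⊕0⊕1⊕1⊕1⊕1⊕1⊕0⊕0⊕0⊕1 = 1
Syndrome s16…s1 = 10000 → error at position 16.
Flip position 16: 1100111001011000011010111110001 → 1100111001011001011010111110001
Read data bits from positions 3,5,6,7,9,10,11,12,13,14,15,17,18,19,20,21,22,23,24,25,26,27,28,29,30,31: 01110101100011010111110001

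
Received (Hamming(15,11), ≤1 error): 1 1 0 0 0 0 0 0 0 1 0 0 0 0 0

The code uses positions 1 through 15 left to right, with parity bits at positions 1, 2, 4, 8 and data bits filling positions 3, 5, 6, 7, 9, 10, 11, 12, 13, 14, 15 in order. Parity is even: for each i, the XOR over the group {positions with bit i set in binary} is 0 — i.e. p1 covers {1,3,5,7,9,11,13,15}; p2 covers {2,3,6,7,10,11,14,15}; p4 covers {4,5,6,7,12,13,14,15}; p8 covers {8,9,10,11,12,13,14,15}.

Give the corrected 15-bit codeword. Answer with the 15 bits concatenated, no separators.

110000001100000

s1 (pos 1,3,5,7,9,11,13,15): 1⊕0⊕0⊕0⊕0⊕0⊕0⊕0 = 1
s2 (pos 2,3,6,7,10,11,14,15): 1⊕0⊕0⊕0⊕1⊕0⊕0⊕0 = 0
s4 (pos 4,5,6,7,12,13,14,15): 0⊕0⊕0⊕0⊕0⊕0⊕0⊕0 = 0
s8 (pos 8,9,10,11,12,13,14,15): 0⊕0⊕1⊕0⊕0⊕0⊕0⊕0 = 1
Syndrome s8…s1 = 1001 → error at position 9.
Flip position 9: 110000000100000 → 110000001100000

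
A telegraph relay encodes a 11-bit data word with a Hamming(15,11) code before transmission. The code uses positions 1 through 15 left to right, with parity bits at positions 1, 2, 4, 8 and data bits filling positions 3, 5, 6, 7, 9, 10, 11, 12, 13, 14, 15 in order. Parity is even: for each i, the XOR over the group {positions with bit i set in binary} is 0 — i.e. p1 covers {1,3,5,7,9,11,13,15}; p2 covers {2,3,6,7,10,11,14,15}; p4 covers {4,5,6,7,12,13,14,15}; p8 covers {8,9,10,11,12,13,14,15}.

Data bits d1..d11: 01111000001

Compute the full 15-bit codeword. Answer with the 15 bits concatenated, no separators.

010011101000001

Place data at non-parity positions: p1 p2 0 p4 1 1 1 p8 1 0 0 0 0 0 1
p1 (pos 1,3,5,7,9,11,13,15): XOR of data positions = 0⊕1⊕1⊕1⊕0⊕0⊕1 = 0
p2 (pos 2,3,6,7,10,11,14,15): XOR of data positions = 0⊕1⊕1⊕0⊕0⊕0⊕1 = 1
p4 (pos 4,5,6,7,12,13,14,15): XOR of data positions = 1⊕1⊕1⊕0⊕0⊕0⊕1 = 0
p8 (pos 8,9,10,11,12,13,14,15): XOR of data positions = 1⊕0⊕0⊕0⊕0⊕0⊕1 = 0
Codeword: 010011101000001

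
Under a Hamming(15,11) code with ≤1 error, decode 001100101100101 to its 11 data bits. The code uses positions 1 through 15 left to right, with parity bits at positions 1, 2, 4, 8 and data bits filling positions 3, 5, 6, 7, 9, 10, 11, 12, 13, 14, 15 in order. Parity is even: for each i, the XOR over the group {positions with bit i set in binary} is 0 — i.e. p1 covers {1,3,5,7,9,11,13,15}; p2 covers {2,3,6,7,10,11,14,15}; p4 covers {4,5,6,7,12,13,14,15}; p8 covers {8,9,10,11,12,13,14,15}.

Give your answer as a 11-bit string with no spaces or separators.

10011100101

s1 (pos 1,3,5,7,9,11,13,15): 0⊕1⊕0⊕1⊕1⊕0⊕1⊕1 = 1
s2 (pos 2,3,6,7,10,11,14,15): 0⊕1⊕0⊕1⊕1⊕0⊕0⊕1 = 0
s4 (pos 4,5,6,7,12,13,14,15): 1⊕0⊕0⊕1⊕0⊕1⊕0⊕1 = 0
s8 (pos 8,9,10,11,12,13,14,15): 0⊕1⊕1⊕0⊕0⊕1⊕0⊕1 = 0
Syndrome s8…s1 = 0001 → error at position 1.
Flip position 1: 001100101100101 → 101100101100101
Read data bits from positions 3,5,6,7,9,10,11,12,13,14,15: 10011100101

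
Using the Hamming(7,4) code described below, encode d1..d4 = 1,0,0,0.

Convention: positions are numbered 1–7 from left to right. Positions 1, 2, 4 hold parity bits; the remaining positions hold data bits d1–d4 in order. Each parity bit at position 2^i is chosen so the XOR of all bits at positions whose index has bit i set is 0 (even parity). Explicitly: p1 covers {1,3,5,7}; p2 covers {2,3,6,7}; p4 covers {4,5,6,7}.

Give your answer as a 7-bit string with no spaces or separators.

Place data at non-parity positions: p1 p2 1 p4 0 0 0
p1 (pos 1,3,5,7): XOR of data positions = 1⊕0⊕0 = 1
p2 (pos 2,3,6,7): XOR of data positions = 1⊕0⊕0 = 1
p4 (pos 4,5,6,7): XOR of data positions = 0⊕0⊕0 = 0
Codeword: 1110000

1110000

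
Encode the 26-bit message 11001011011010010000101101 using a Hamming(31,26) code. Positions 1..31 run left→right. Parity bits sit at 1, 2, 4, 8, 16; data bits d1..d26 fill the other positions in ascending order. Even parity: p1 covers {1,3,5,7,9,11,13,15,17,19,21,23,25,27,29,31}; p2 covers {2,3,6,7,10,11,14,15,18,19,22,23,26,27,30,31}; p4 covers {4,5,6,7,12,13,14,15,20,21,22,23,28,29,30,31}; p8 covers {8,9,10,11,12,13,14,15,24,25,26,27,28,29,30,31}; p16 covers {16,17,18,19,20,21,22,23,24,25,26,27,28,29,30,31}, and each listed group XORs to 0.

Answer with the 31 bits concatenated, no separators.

0110100110110110010010000101101

Place data at non-parity positions: p1 p2 1 p4 1 0 0 p8 1 0 1 1 0 1 1 p16 0 1 0 0 1 0 0 0 0 1 0 1 1 0 1
p1 (pos 1,3,5,7,9,11,13,15,17,19,21,23,25,27,29,31): XOR of data positions = 1⊕1⊕0⊕1⊕1⊕0⊕1⊕0⊕0⊕1⊕0⊕0⊕0⊕1⊕1 = 0
p2 (pos 2,3,6,7,10,11,14,15,18,19,22,23,26,27,30,31): XOR of data positions = 1⊕0⊕0⊕0⊕1⊕1⊕1⊕1⊕0⊕0⊕0⊕1⊕0⊕0⊕1 = 1
p4 (pos 4,5,6,7,12,13,14,15,20,21,22,23,28,29,30,31): XOR of data positions = 1⊕0⊕0⊕1⊕0⊕1⊕1⊕0⊕1⊕0⊕0⊕1⊕1⊕0⊕1 = 0
p8 (pos 8,9,10,11,12,13,14,15,24,25,26,27,28,29,30,31): XOR of data positions = 1⊕0⊕1⊕1⊕0⊕1⊕1⊕0⊕0⊕1⊕0⊕1⊕1⊕0⊕1 = 1
p16 (pos 16,17,18,19,20,21,22,23,24,25,26,27,28,29,30,31): XOR of data positions = 0⊕1⊕0⊕0⊕1⊕0⊕0⊕0⊕0⊕1⊕0⊕1⊕1⊕0⊕1 = 0
Codeword: 0110100110110110010010000101101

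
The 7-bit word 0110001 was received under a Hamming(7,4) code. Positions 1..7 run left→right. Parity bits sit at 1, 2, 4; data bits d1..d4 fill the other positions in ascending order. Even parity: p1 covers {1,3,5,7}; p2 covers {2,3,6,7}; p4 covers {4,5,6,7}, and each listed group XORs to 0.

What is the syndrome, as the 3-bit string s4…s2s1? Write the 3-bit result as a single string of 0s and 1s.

s1 (pos 1,3,5,7): 0⊕1⊕0⊕1 = 0
s2 (pos 2,3,6,7): 1⊕1⊕0⊕1 = 1
s4 (pos 4,5,6,7): 0⊕0⊕0⊕1 = 1
Syndrome s4…s1 = 110 → error at position 6.

110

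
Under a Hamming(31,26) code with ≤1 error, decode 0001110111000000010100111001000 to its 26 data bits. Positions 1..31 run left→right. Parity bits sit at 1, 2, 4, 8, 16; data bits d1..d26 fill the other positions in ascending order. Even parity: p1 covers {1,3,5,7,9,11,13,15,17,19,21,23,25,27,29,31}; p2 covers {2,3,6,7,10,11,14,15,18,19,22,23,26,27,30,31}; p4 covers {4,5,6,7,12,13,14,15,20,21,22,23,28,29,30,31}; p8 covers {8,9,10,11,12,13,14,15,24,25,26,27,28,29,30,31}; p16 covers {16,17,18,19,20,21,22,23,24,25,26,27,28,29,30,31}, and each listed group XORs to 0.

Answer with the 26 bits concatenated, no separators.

s1 (pos 1,3,5,7,9,11,13,15,17,19,21,23,25,27,29,31): 0⊕0⊕1⊕0⊕1⊕0⊕0⊕0⊕0⊕0⊕0⊕1⊕1⊕0⊕0⊕0 = 0
s2 (pos 2,3,6,7,10,11,14,15,18,19,22,23,26,27,30,31): 0⊕0⊕1⊕0⊕1⊕0⊕0⊕0⊕1⊕0⊕0⊕1⊕0⊕0⊕0⊕0 = 0
s4 (pos 4,5,6,7,12,13,14,15,20,21,22,23,28,29,30,31): 1⊕1⊕1⊕0⊕0⊕0⊕0⊕0⊕1⊕0⊕0⊕1⊕1⊕0⊕0⊕0 = 0
s8 (pos 8,9,10,11,12,13,14,15,24,25,26,27,28,29,30,31): 1⊕1⊕1⊕0⊕0⊕0⊕0⊕0⊕1⊕1⊕0⊕0⊕1⊕0⊕0⊕0 = 0
s16 (pos 16,17,18,19,20,21,22,23,24,25,26,27,28,29,30,31): 0⊕0⊕1⊕0⊕1⊕0⊕0⊕1⊕1⊕1⊕0⊕0⊕1⊕0⊕0⊕0 = 0
Syndrome s16…s1 = 00000 → no error.
Read data bits from positions 3,5,6,7,9,10,11,12,13,14,15,17,18,19,20,21,22,23,24,25,26,27,28,29,30,31: 01101100000010100111001000

01101100000010100111001000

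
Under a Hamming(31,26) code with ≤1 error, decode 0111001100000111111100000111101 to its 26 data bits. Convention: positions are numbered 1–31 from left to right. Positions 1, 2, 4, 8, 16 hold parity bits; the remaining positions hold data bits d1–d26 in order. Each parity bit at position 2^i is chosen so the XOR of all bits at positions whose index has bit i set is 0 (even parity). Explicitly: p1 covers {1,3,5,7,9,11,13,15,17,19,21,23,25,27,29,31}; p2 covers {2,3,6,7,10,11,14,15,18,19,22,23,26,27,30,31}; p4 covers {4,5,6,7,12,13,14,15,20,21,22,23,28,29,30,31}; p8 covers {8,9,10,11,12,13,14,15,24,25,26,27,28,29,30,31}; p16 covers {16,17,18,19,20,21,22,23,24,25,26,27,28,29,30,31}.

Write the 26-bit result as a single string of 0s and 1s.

10010000011111100000111101

s1 (pos 1,3,5,7,9,11,13,15,17,19,21,23,25,27,29,31): 0⊕1⊕0⊕1⊕0⊕0⊕0⊕1⊕1⊕1⊕0⊕0⊕0⊕1⊕1⊕1 = 0
s2 (pos 2,3,6,7,10,11,14,15,18,19,22,23,26,27,30,31): 1⊕1⊕0⊕1⊕0⊕0⊕1⊕1⊕1⊕1⊕0⊕0⊕1⊕1⊕0⊕1 = 0
s4 (pos 4,5,6,7,12,13,14,15,20,21,22,23,28,29,30,31): 1⊕0⊕0⊕1⊕0⊕0⊕1⊕1⊕1⊕0⊕0⊕0⊕1⊕1⊕0⊕1 = 0
s8 (pos 8,9,10,11,12,13,14,15,24,25,26,27,28,29,30,31): 1⊕0⊕0⊕0⊕0⊕0⊕1⊕1⊕0⊕0⊕1⊕1⊕1⊕1⊕0⊕1 = 0
s16 (pos 16,17,18,19,20,21,22,23,24,25,26,27,28,29,30,31): 1⊕1⊕1⊕1⊕1⊕0⊕0⊕0⊕0⊕0⊕1⊕1⊕1⊕1⊕0⊕1 = 0
Syndrome s16…s1 = 00000 → no error.
Read data bits from positions 3,5,6,7,9,10,11,12,13,14,15,17,18,19,20,21,22,23,24,25,26,27,28,29,30,31: 10010000011111100000111101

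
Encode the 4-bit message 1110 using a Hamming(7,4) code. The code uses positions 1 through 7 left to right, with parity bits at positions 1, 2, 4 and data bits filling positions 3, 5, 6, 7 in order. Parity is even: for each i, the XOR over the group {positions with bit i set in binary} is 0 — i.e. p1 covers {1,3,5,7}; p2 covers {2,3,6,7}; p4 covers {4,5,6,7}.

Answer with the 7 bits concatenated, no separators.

Place data at non-parity positions: p1 p2 1 p4 1 1 0
p1 (pos 1,3,5,7): XOR of data positions = 1⊕1⊕0 = 0
p2 (pos 2,3,6,7): XOR of data positions = 1⊕1⊕0 = 0
p4 (pos 4,5,6,7): XOR of data positions = 1⊕1⊕0 = 0
Codeword: 0010110

0010110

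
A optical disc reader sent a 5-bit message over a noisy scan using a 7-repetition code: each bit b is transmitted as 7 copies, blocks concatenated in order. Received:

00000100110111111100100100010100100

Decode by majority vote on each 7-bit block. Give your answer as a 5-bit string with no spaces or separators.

01100

Block 1 (0000010): 1 one → 0
Block 2 (0110111): 5 ones → 1
Block 3 (1111001): 5 ones → 1
Block 4 (0010001): 2 ones → 0
Block 5 (0100100): 2 ones → 0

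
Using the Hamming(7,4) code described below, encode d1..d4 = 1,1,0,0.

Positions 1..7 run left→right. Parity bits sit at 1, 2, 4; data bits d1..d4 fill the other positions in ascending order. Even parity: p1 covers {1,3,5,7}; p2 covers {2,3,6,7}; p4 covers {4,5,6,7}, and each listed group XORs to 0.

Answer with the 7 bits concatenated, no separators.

0111100

Place data at non-parity positions: p1 p2 1 p4 1 0 0
p1 (pos 1,3,5,7): XOR of data positions = 1⊕1⊕0 = 0
p2 (pos 2,3,6,7): XOR of data positions = 1⊕0⊕0 = 1
p4 (pos 4,5,6,7): XOR of data positions = 1⊕0⊕0 = 1
Codeword: 0111100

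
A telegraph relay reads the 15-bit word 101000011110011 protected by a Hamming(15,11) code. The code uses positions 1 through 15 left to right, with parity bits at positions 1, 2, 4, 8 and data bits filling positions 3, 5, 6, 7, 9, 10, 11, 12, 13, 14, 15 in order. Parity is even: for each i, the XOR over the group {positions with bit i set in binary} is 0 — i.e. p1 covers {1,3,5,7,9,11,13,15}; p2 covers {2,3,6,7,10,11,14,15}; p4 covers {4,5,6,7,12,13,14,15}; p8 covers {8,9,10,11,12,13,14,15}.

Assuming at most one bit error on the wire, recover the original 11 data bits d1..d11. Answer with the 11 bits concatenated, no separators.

s1 (pos 1,3,5,7,9,11,13,15): 1⊕1⊕0⊕0⊕1⊕1⊕0⊕1 = 1
s2 (pos 2,3,6,7,10,11,14,15): 0⊕1⊕0⊕0⊕1⊕1⊕1⊕1 = 1
s4 (pos 4,5,6,7,12,13,14,15): 0⊕0⊕0⊕0⊕0⊕0⊕1⊕1 = 0
s8 (pos 8,9,10,11,12,13,14,15): 1⊕1⊕1⊕1⊕0⊕0⊕1⊕1 = 0
Syndrome s8…s1 = 0011 → error at position 3.
Flip position 3: 101000011110011 → 100000011110011
Read data bits from positions 3,5,6,7,9,10,11,12,13,14,15: 00001110011

00001110011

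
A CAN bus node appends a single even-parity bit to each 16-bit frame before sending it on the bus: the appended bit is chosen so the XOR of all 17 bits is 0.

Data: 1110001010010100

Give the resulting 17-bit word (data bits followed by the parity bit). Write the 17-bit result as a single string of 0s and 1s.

11100010100101001

XOR of the 16 data bits: 1⊕1⊕1⊕0⊕0⊕0⊕1⊕0⊕1⊕0⊕0⊕1⊕0⊕1⊕0⊕0 = 1
Parity bit = 1 (so all 17 bits XOR to 0).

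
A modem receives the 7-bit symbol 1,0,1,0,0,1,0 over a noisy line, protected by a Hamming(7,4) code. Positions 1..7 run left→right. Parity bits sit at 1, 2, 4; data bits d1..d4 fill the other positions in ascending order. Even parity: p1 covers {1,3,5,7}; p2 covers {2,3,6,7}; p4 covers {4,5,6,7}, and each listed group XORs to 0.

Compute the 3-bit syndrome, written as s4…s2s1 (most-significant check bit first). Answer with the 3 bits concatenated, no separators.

s1 (pos 1,3,5,7): 1⊕1⊕0⊕0 = 0
s2 (pos 2,3,6,7): 0⊕1⊕1⊕0 = 0
s4 (pos 4,5,6,7): 0⊕0⊕1⊕0 = 1
Syndrome s4…s1 = 100 → error at position 4.

100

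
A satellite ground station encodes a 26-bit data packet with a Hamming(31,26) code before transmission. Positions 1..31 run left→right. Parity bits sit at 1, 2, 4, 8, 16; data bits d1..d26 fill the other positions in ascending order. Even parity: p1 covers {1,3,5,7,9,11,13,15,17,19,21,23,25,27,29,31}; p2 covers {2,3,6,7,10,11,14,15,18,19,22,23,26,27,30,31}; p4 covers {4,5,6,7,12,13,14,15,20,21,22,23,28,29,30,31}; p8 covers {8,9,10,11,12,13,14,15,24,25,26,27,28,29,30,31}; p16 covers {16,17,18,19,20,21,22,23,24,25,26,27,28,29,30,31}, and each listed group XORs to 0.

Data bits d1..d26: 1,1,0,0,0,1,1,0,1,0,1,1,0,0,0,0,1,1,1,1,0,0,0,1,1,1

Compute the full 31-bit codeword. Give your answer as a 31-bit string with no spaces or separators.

Place data at non-parity positions: p1 p2 1 p4 1 0 0 p8 0 1 1 0 1 0 1 p16 1 0 0 0 0 1 1 1 1 0 0 0 1 1 1
p1 (pos 1,3,5,7,9,11,13,15,17,19,21,23,25,27,29,31): XOR of data positions = 1⊕1⊕0⊕0⊕1⊕1⊕1⊕1⊕0⊕0⊕1⊕1⊕0⊕1⊕1 = 0
p2 (pos 2,3,6,7,10,11,14,15,18,19,22,23,26,27,30,31): XOR of data positions = 1⊕0⊕0⊕1⊕1⊕0⊕1⊕0⊕0⊕1⊕1⊕0⊕0⊕1⊕1 = 0
p4 (pos 4,5,6,7,12,13,14,15,20,21,22,23,28,29,30,31): XOR of data positions = 1⊕0⊕0⊕0⊕1⊕0⊕1⊕0⊕0⊕1⊕1⊕0⊕1⊕1⊕1 = 0
p8 (pos 8,9,10,11,12,13,14,15,24,25,26,27,28,29,30,31): XOR of data positions = 0⊕1⊕1⊕0⊕1⊕0⊕1⊕1⊕1⊕0⊕0⊕0⊕1⊕1⊕1 = 1
p16 (pos 16,17,18,19,20,21,22,23,24,25,26,27,28,29,30,31): XOR of data positions = 1⊕0⊕0⊕0⊕0⊕1⊕1⊕1⊕1⊕0⊕0⊕0⊕1⊕1⊕1 = 0
Codeword: 0010100101101010100001111000111

0010100101101010100001111000111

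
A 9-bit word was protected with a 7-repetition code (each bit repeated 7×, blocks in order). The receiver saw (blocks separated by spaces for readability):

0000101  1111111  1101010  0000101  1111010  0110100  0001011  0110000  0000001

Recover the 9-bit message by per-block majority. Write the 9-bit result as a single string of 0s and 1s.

Block 1 (0000101): 2 ones → 0
Block 2 (1111111): 7 ones → 1
Block 3 (1101010): 4 ones → 1
Block 4 (0000101): 2 ones → 0
Block 5 (1111010): 5 ones → 1
Block 6 (0110100): 3 ones → 0
Block 7 (0001011): 3 ones → 0
Block 8 (0110000): 2 ones → 0
Block 9 (0000001): 1 one → 0

011010000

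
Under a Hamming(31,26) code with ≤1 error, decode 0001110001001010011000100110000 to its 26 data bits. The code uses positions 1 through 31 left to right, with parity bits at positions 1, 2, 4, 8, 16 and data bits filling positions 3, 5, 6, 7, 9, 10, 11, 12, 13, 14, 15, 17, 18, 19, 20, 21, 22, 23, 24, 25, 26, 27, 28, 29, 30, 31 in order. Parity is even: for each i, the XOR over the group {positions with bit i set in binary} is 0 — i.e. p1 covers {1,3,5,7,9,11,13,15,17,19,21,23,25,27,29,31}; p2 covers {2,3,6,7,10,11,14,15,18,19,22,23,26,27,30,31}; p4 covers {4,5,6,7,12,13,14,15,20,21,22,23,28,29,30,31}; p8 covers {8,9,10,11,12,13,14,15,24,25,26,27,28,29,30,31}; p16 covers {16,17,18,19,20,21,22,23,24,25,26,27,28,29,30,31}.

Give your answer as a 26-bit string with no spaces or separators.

01100100101011000110110000

s1 (pos 1,3,5,7,9,11,13,15,17,19,21,23,25,27,29,31): 0⊕0⊕1⊕0⊕0⊕0⊕1⊕1⊕0⊕1⊕0⊕1⊕0⊕1⊕0⊕0 = 0
s2 (pos 2,3,6,7,10,11,14,15,18,19,22,23,26,27,30,31): 0⊕0⊕1⊕0⊕1⊕0⊕0⊕1⊕1⊕1⊕0⊕1⊕1⊕1⊕0⊕0 = 0
s4 (pos 4,5,6,7,12,13,14,15,20,21,22,23,28,29,30,31): 1⊕1⊕1⊕0⊕0⊕1⊕0⊕1⊕0⊕0⊕0⊕1⊕0⊕0⊕0⊕0 = 0
s8 (pos 8,9,10,11,12,13,14,15,24,25,26,27,28,29,30,31): 0⊕0⊕1⊕0⊕0⊕1⊕0⊕1⊕0⊕0⊕1⊕1⊕0⊕0⊕0⊕0 = 1
s16 (pos 16,17,18,19,20,21,22,23,24,25,26,27,28,29,30,31): 0⊕0⊕1⊕1⊕0⊕0⊕0⊕1⊕0⊕0⊕1⊕1⊕0⊕0⊕0⊕0 = 1
Syndrome s16…s1 = 11000 → error at position 24.
Flip position 24: 0001110001001010011000100110000 → 0001110001001010011000110110000
Read data bits from positions 3,5,6,7,9,10,11,12,13,14,15,17,18,19,20,21,22,23,24,25,26,27,28,29,30,31: 01100100101011000110110000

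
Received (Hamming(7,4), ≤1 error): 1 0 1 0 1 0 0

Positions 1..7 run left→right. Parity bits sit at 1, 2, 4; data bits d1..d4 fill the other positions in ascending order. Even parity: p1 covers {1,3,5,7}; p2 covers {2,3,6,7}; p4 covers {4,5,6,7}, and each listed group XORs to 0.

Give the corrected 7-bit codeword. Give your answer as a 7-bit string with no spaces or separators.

s1 (pos 1,3,5,7): 1⊕1⊕1⊕0 = 1
s2 (pos 2,3,6,7): 0⊕1⊕0⊕0 = 1
s4 (pos 4,5,6,7): 0⊕1⊕0⊕0 = 1
Syndrome s4…s1 = 111 → error at position 7.
Flip position 7: 1010100 → 1010101

1010101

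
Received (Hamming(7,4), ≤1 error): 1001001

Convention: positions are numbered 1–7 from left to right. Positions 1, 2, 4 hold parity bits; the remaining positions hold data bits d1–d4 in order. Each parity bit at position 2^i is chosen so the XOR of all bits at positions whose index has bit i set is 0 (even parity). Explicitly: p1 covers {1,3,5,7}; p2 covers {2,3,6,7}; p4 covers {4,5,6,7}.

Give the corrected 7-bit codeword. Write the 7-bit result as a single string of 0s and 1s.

s1 (pos 1,3,5,7): 1⊕0⊕0⊕1 = 0
s2 (pos 2,3,6,7): 0⊕0⊕0⊕1 = 1
s4 (pos 4,5,6,7): 1⊕0⊕0⊕1 = 0
Syndrome s4…s1 = 010 → error at position 2.
Flip position 2: 1001001 → 1101001

1101001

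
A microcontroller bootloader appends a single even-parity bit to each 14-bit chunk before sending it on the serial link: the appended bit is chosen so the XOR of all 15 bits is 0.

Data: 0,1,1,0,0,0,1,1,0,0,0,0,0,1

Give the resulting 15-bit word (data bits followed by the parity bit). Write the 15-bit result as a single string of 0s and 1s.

011000110000011

XOR of the 14 data bits: 0⊕1⊕1⊕0⊕0⊕0⊕1⊕1⊕0⊕0⊕0⊕0⊕0⊕1 = 1
Parity bit = 1 (so all 15 bits XOR to 0).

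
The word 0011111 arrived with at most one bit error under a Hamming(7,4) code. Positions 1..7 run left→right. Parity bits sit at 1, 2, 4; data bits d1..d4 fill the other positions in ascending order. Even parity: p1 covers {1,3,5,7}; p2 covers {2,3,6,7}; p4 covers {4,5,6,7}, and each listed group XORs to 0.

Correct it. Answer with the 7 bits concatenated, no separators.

s1 (pos 1,3,5,7): 0⊕1⊕1⊕1 = 1
s2 (pos 2,3,6,7): 0⊕1⊕1⊕1 = 1
s4 (pos 4,5,6,7): 1⊕1⊕1⊕1 = 0
Syndrome s4…s1 = 011 → error at position 3.
Flip position 3: 0011111 → 0001111

0001111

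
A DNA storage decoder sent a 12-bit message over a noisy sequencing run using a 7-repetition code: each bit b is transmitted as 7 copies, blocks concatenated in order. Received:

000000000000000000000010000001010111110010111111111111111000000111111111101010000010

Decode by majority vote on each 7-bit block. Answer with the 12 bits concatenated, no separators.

Block 1 (0000000): 0 ones → 0
Block 2 (0000000): 0 ones → 0
Block 3 (0000000): 0 ones → 0
Block 4 (0100000): 1 one → 0
Block 5 (0101011): 4 ones → 1
Block 6 (1110010): 4 ones → 1
Block 7 (1111111): 7 ones → 1
Block 8 (1111111): 7 ones → 1
Block 9 (1000000): 1 one → 0
Block 10 (1111111): 7 ones → 1
Block 11 (1110101): 5 ones → 1
Block 12 (0000010): 1 one → 0

000011110110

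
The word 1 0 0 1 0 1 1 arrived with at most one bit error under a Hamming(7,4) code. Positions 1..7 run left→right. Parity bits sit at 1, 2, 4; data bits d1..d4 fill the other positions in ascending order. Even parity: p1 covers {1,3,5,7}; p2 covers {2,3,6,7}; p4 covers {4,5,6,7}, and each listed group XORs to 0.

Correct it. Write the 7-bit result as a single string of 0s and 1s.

1000011

s1 (pos 1,3,5,7): 1⊕0⊕0⊕1 = 0
s2 (pos 2,3,6,7): 0⊕0⊕1⊕1 = 0
s4 (pos 4,5,6,7): 1⊕0⊕1⊕1 = 1
Syndrome s4…s1 = 100 → error at position 4.
Flip position 4: 1001011 → 1000011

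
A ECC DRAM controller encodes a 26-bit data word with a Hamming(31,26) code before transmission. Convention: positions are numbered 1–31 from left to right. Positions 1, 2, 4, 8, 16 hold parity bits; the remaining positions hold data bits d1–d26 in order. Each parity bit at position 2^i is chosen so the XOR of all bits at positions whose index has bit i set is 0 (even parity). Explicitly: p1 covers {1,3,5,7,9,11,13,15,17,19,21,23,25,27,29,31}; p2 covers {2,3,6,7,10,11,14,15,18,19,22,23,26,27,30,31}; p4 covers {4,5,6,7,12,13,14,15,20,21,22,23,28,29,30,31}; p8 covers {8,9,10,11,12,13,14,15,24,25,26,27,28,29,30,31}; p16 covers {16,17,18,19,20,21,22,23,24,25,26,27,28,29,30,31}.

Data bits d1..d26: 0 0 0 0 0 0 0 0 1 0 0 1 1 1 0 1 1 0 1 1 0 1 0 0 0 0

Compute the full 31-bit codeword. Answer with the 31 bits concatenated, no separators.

0001000000001000111011011010000

Place data at non-parity positions: p1 p2 0 p4 0 0 0 p8 0 0 0 0 1 0 0 p16 1 1 1 0 1 1 0 1 1 0 1 0 0 0 0
p1 (pos 1,3,5,7,9,11,13,15,17,19,21,23,25,27,29,31): XOR of data positions = 0⊕0⊕0⊕0⊕0⊕1⊕0⊕1⊕1⊕1⊕0⊕1⊕1⊕0⊕0 = 0
p2 (pos 2,3,6,7,10,11,14,15,18,19,22,23,26,27,30,31): XOR of data positions = 0⊕0⊕0⊕0⊕0⊕0⊕0⊕1⊕1⊕1⊕0⊕0⊕1⊕0⊕0 = 0
p4 (pos 4,5,6,7,12,13,14,15,20,21,22,23,28,29,30,31): XOR of data positions = 0⊕0⊕0⊕0⊕1⊕0⊕0⊕0⊕1⊕1⊕0⊕0⊕0⊕0⊕0 = 1
p8 (pos 8,9,10,11,12,13,14,15,24,25,26,27,28,29,30,31): XOR of data positions = 0⊕0⊕0⊕0⊕1⊕0⊕0⊕1⊕1⊕0⊕1⊕0⊕0⊕0⊕0 = 0
p16 (pos 16,17,18,19,20,21,22,23,24,25,26,27,28,29,30,31): XOR of data positions = 1⊕1⊕1⊕0⊕1⊕1⊕0⊕1⊕1⊕0⊕1⊕0⊕0⊕0⊕0 = 0
Codeword: 0001000000001000111011011010000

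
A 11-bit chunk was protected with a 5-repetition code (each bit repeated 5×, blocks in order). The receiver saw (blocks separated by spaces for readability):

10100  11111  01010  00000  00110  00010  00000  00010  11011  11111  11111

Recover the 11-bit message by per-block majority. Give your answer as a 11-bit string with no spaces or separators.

Block 1 (10100): 2 ones → 0
Block 2 (11111): 5 ones → 1
Block 3 (01010): 2 ones → 0
Block 4 (00000): 0 ones → 0
Block 5 (00110): 2 ones → 0
Block 6 (00010): 1 one → 0
Block 7 (00000): 0 ones → 0
Block 8 (00010): 1 one → 0
Block 9 (11011): 4 ones → 1
Block 10 (11111): 5 ones → 1
Block 11 (11111): 5 ones → 1

01000000111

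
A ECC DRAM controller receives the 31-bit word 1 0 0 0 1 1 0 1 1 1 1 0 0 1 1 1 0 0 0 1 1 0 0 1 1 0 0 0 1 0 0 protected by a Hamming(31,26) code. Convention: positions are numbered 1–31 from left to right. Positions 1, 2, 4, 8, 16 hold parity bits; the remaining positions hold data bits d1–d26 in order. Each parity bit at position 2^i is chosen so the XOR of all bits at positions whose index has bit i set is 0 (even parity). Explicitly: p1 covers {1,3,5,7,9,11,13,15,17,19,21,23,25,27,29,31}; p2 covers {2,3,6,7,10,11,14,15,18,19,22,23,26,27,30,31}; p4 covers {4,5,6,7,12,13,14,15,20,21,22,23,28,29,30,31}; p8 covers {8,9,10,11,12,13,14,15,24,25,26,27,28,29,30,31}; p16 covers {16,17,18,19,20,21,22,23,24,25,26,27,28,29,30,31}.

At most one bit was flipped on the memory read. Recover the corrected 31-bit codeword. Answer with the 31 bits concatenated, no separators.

1000110111100011000110011000100

s1 (pos 1,3,5,7,9,11,13,15,17,19,21,23,25,27,29,31): 1⊕0⊕1⊕0⊕1⊕1⊕0⊕1⊕0⊕0⊕1⊕0⊕1⊕0⊕1⊕0 = 0
s2 (pos 2,3,6,7,10,11,14,15,18,19,22,23,26,27,30,31): 0⊕0⊕1⊕0⊕1⊕1⊕1⊕1⊕0⊕0⊕0⊕0⊕0⊕0⊕0⊕0 = 1
s4 (pos 4,5,6,7,12,13,14,15,20,21,22,23,28,29,30,31): 0⊕1⊕1⊕0⊕0⊕0⊕1⊕1⊕1⊕1⊕0⊕0⊕0⊕1⊕0⊕0 = 1
s8 (pos 8,9,10,11,12,13,14,15,24,25,26,27,28,29,30,31): 1⊕1⊕1⊕1⊕0⊕0⊕1⊕1⊕1⊕1⊕0⊕0⊕0⊕1⊕0⊕0 = 1
s16 (pos 16,17,18,19,20,21,22,23,24,25,26,27,28,29,30,31): 1⊕0⊕0⊕0⊕1⊕1⊕0⊕0⊕1⊕1⊕0⊕0⊕0⊕1⊕0⊕0 = 0
Syndrome s16…s1 = 01110 → error at position 14.
Flip position 14: 1000110111100111000110011000100 → 1000110111100011000110011000100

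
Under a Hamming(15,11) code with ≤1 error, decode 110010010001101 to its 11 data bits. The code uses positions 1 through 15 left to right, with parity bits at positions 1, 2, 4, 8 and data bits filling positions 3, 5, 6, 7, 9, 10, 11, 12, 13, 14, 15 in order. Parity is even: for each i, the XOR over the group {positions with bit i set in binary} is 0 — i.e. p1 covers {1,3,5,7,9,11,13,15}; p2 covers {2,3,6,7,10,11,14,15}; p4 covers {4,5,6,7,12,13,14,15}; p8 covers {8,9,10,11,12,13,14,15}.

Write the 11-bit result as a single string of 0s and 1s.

01000001101

s1 (pos 1,3,5,7,9,11,13,15): 1⊕0⊕1⊕0⊕0⊕0⊕1⊕1 = 0
s2 (pos 2,3,6,7,10,11,14,15): 1⊕0⊕0⊕0⊕0⊕0⊕0⊕1 = 0
s4 (pos 4,5,6,7,12,13,14,15): 0⊕1⊕0⊕0⊕1⊕1⊕0⊕1 = 0
s8 (pos 8,9,10,11,12,13,14,15): 1⊕0⊕0⊕0⊕1⊕1⊕0⊕1 = 0
Syndrome s8…s1 = 0000 → no error.
Read data bits from positions 3,5,6,7,9,10,11,12,13,14,15: 01000001101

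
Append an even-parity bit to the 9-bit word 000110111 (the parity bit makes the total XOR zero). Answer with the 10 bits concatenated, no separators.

XOR of the 9 data bits: 0⊕0⊕0⊕1⊕1⊕0⊕1⊕1⊕1 = 1
Parity bit = 1 (so all 10 bits XOR to 0).

0001101111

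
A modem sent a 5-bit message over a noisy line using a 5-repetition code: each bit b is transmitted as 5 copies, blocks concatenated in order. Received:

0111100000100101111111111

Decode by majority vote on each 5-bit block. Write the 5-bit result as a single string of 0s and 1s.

10011

Block 1 (01111): 4 ones → 1
Block 2 (00000): 0 ones → 0
Block 3 (10010): 2 ones → 0
Block 4 (11111): 5 ones → 1
Block 5 (11111): 5 ones → 1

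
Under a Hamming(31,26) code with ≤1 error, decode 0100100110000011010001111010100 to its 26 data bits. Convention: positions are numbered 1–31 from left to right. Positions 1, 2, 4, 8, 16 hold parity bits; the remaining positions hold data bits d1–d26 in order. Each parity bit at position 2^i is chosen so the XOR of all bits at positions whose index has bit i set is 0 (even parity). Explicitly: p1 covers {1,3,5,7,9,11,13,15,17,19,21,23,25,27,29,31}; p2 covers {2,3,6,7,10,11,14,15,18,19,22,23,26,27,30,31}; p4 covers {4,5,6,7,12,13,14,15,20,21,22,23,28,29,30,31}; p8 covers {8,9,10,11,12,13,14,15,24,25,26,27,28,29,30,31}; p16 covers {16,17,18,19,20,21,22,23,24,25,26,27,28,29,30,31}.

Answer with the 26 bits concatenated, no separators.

s1 (pos 1,3,5,7,9,11,13,15,17,19,21,23,25,27,29,31): 0⊕0⊕1⊕0⊕1⊕0⊕0⊕1⊕0⊕0⊕0⊕1⊕1⊕1⊕1⊕0 = 1
s2 (pos 2,3,6,7,10,11,14,15,18,19,22,23,26,27,30,31): 1⊕0⊕0⊕0⊕0⊕0⊕0⊕1⊕1⊕0⊕1⊕1⊕0⊕1⊕0⊕0 = 0
s4 (pos 4,5,6,7,12,13,14,15,20,21,22,23,28,29,30,31): 0⊕1⊕0⊕0⊕0⊕0⊕0⊕1⊕0⊕0⊕1⊕1⊕0⊕1⊕0⊕0 = 1
s8 (pos 8,9,10,11,12,13,14,15,24,25,26,27,28,29,30,31): 1⊕1⊕0⊕0⊕0⊕0⊕0⊕1⊕1⊕1⊕0⊕1⊕0⊕1⊕0⊕0 = 1
s16 (pos 16,17,18,19,20,21,22,23,24,25,26,27,28,29,30,31): 1⊕0⊕1⊕0⊕0⊕0⊕1⊕1⊕1⊕1⊕0⊕1⊕0⊕1⊕0⊕0 = 0
Syndrome s16…s1 = 01101 → error at position 13.
Flip position 13: 0100100110000011010001111010100 → 0100100110001011010001111010100
Read data bits from positions 3,5,6,7,9,10,11,12,13,14,15,17,18,19,20,21,22,23,24,25,26,27,28,29,30,31: 01001000101010001111010100

01001000101010001111010100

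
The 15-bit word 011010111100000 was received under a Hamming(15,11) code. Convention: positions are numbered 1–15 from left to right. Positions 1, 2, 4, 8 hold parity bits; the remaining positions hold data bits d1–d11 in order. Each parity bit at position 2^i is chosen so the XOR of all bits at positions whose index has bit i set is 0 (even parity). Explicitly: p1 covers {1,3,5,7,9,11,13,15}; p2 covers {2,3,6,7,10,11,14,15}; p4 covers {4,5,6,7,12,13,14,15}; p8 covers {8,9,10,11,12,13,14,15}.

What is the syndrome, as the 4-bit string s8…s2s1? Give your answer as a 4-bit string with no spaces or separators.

s1 (pos 1,3,5,7,9,11,13,15): 0⊕1⊕1⊕1⊕1⊕0⊕0⊕0 = 0
s2 (pos 2,3,6,7,10,11,14,15): 1⊕1⊕0⊕1⊕1⊕0⊕0⊕0 = 0
s4 (pos 4,5,6,7,12,13,14,15): 0⊕1⊕0⊕1⊕0⊕0⊕0⊕0 = 0
s8 (pos 8,9,10,11,12,13,14,15): 1⊕1⊕1⊕0⊕0⊕0⊕0⊕0 = 1
Syndrome s8…s1 = 1000 → error at position 8.

1000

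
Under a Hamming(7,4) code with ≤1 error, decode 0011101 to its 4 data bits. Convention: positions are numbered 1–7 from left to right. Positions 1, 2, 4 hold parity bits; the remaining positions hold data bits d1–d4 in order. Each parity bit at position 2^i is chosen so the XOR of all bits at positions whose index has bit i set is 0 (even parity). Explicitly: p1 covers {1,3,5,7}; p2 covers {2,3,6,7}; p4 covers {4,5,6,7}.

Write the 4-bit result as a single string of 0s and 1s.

1001

s1 (pos 1,3,5,7): 0⊕1⊕1⊕1 = 1
s2 (pos 2,3,6,7): 0⊕1⊕0⊕1 = 0
s4 (pos 4,5,6,7): 1⊕1⊕0⊕1 = 1
Syndrome s4…s1 = 101 → error at position 5.
Flip position 5: 0011101 → 0011001
Read data bits from positions 3,5,6,7: 1001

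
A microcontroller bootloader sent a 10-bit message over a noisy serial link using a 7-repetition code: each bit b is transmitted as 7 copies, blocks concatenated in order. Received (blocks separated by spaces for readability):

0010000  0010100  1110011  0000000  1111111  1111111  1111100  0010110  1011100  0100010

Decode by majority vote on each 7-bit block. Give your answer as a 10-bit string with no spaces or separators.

0010111010

Block 1 (0010000): 1 one → 0
Block 2 (0010100): 2 ones → 0
Block 3 (1110011): 5 ones → 1
Block 4 (0000000): 0 ones → 0
Block 5 (1111111): 7 ones → 1
Block 6 (1111111): 7 ones → 1
Block 7 (1111100): 5 ones → 1
Block 8 (0010110): 3 ones → 0
Block 9 (1011100): 4 ones → 1
Block 10 (0100010): 2 ones → 0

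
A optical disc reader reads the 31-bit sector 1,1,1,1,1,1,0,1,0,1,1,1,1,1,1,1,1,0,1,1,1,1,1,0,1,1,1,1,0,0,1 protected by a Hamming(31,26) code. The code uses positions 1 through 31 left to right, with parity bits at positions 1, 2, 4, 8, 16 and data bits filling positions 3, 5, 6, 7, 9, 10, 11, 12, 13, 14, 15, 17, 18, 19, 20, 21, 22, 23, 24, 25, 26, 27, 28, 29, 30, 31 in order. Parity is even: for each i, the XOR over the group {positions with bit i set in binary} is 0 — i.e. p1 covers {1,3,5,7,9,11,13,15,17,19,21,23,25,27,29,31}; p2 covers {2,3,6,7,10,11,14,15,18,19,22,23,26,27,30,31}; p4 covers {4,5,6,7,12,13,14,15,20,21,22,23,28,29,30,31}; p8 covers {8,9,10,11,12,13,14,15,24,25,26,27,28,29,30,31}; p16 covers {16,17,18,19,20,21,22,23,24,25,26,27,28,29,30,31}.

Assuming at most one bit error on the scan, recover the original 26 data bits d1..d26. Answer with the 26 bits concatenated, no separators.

11110111111101111101111001

s1 (pos 1,3,5,7,9,11,13,15,17,19,21,23,25,27,29,31): 1⊕1⊕1⊕0⊕0⊕1⊕1⊕1⊕1⊕1⊕1⊕1⊕1⊕1⊕0⊕1 = 1
s2 (pos 2,3,6,7,10,11,14,15,18,19,22,23,26,27,30,31): 1⊕1⊕1⊕0⊕1⊕1⊕1⊕1⊕0⊕1⊕1⊕1⊕1⊕1⊕0⊕1 = 1
s4 (pos 4,5,6,7,12,13,14,15,20,21,22,23,28,29,30,31): 1⊕1⊕1⊕0⊕1⊕1⊕1⊕1⊕1⊕1⊕1⊕1⊕1⊕0⊕0⊕1 = 1
s8 (pos 8,9,10,11,12,13,14,15,24,25,26,27,28,29,30,31): 1⊕0⊕1⊕1⊕1⊕1⊕1⊕1⊕0⊕1⊕1⊕1⊕1⊕0⊕0⊕1 = 0
s16 (pos 16,17,18,19,20,21,22,23,24,25,26,27,28,29,30,31): 1⊕1⊕0⊕1⊕1⊕1⊕1⊕1⊕0⊕1⊕1⊕1⊕1⊕0⊕0⊕1 = 0
Syndrome s16…s1 = 00111 → error at position 7.
Flip position 7: 1111110101111111101111101111001 → 1111111101111111101111101111001
Read data bits from positions 3,5,6,7,9,10,11,12,13,14,15,17,18,19,20,21,22,23,24,25,26,27,28,29,30,31: 11110111111101111101111001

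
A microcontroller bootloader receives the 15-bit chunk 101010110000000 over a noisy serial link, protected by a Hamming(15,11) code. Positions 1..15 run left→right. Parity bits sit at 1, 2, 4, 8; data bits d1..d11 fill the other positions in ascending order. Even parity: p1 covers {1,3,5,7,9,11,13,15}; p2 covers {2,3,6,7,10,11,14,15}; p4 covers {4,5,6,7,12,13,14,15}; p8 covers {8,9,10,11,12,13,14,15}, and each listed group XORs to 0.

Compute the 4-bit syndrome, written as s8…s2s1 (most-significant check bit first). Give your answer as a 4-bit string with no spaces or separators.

s1 (pos 1,3,5,7,9,11,13,15): 1⊕1⊕1⊕1⊕0⊕0⊕0⊕0 = 0
s2 (pos 2,3,6,7,10,11,14,15): 0⊕1⊕0⊕1⊕0⊕0⊕0⊕0 = 0
s4 (pos 4,5,6,7,12,13,14,15): 0⊕1⊕0⊕1⊕0⊕0⊕0⊕0 = 0
s8 (pos 8,9,10,11,12,13,14,15): 1⊕0⊕0⊕0⊕0⊕0⊕0⊕0 = 1
Syndrome s8…s1 = 1000 → error at position 8.

1000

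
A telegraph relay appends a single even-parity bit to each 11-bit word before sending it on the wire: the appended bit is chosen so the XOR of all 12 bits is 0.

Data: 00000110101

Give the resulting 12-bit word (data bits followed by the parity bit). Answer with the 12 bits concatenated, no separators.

000001101010

XOR of the 11 data bits: 0⊕0⊕0⊕0⊕0⊕1⊕1⊕0⊕1⊕0⊕1 = 0
Parity bit = 0 (so all 12 bits XOR to 0).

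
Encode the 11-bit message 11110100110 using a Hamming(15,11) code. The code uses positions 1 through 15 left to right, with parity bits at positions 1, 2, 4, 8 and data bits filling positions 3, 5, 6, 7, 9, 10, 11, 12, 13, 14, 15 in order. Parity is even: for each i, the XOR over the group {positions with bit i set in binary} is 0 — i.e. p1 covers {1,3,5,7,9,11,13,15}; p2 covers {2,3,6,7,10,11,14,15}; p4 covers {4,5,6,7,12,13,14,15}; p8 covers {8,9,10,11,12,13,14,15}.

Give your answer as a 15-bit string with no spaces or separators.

011111110100110

Place data at non-parity positions: p1 p2 1 p4 1 1 1 p8 0 1 0 0 1 1 0
p1 (pos 1,3,5,7,9,11,13,15): XOR of data positions = 1⊕1⊕1⊕0⊕0⊕1⊕0 = 0
p2 (pos 2,3,6,7,10,11,14,15): XOR of data positions = 1⊕1⊕1⊕1⊕0⊕1⊕0 = 1
p4 (pos 4,5,6,7,12,13,14,15): XOR of data positions = 1⊕1⊕1⊕0⊕1⊕1⊕0 = 1
p8 (pos 8,9,10,11,12,13,14,15): XOR of data positions = 0⊕1⊕0⊕0⊕1⊕1⊕0 = 1
Codeword: 011111110100110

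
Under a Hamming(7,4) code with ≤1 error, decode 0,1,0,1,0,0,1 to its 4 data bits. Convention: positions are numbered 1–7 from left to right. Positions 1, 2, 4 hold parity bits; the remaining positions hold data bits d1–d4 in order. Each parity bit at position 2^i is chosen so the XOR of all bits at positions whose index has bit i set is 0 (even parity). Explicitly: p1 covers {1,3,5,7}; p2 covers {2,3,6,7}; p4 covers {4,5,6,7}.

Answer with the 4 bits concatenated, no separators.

0001

s1 (pos 1,3,5,7): 0⊕0⊕0⊕1 = 1
s2 (pos 2,3,6,7): 1⊕0⊕0⊕1 = 0
s4 (pos 4,5,6,7): 1⊕0⊕0⊕1 = 0
Syndrome s4…s1 = 001 → error at position 1.
Flip position 1: 0101001 → 1101001
Read data bits from positions 3,5,6,7: 0001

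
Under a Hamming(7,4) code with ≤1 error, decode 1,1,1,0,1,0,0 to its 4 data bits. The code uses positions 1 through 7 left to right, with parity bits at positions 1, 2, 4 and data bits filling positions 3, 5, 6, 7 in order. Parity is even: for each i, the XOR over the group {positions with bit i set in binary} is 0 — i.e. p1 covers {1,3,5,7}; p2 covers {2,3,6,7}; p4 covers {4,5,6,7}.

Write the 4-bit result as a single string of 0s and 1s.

1000

s1 (pos 1,3,5,7): 1⊕1⊕1⊕0 = 1
s2 (pos 2,3,6,7): 1⊕1⊕0⊕0 = 0
s4 (pos 4,5,6,7): 0⊕1⊕0⊕0 = 1
Syndrome s4…s1 = 101 → error at position 5.
Flip position 5: 1110100 → 1110000
Read data bits from positions 3,5,6,7: 1000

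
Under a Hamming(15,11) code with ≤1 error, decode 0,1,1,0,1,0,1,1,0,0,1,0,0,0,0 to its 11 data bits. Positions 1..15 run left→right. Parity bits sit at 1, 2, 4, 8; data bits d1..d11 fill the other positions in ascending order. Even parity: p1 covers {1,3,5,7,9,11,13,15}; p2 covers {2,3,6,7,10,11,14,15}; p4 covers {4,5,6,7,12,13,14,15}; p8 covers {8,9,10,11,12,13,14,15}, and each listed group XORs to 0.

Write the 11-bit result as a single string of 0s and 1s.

s1 (pos 1,3,5,7,9,11,13,15): 0⊕1⊕1⊕1⊕0⊕1⊕0⊕0 = 0
s2 (pos 2,3,6,7,10,11,14,15): 1⊕1⊕0⊕1⊕0⊕1⊕0⊕0 = 0
s4 (pos 4,5,6,7,12,13,14,15): 0⊕1⊕0⊕1⊕0⊕0⊕0⊕0 = 0
s8 (pos 8,9,10,11,12,13,14,15): 1⊕0⊕0⊕1⊕0⊕0⊕0⊕0 = 0
Syndrome s8…s1 = 0000 → no error.
Read data bits from positions 3,5,6,7,9,10,11,12,13,14,15: 11010010000

11010010000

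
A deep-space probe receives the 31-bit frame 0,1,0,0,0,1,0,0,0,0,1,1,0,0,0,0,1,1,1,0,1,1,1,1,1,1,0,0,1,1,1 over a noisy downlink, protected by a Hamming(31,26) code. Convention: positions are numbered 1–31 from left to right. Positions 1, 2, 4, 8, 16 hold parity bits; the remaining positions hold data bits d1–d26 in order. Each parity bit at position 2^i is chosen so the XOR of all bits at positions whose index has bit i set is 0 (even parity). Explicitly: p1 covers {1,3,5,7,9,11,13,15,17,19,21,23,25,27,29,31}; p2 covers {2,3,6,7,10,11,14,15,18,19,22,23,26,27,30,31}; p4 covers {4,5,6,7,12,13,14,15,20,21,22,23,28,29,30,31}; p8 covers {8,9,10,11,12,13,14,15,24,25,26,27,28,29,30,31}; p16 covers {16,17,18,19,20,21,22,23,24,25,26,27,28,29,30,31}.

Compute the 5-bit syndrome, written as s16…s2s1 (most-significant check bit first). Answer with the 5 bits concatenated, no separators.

00000

s1 (pos 1,3,5,7,9,11,13,15,17,19,21,23,25,27,29,31): 0⊕0⊕0⊕0⊕0⊕1⊕0⊕0⊕1⊕1⊕1⊕1⊕1⊕0⊕1⊕1 = 0
s2 (pos 2,3,6,7,10,11,14,15,18,19,22,23,26,27,30,31): 1⊕0⊕1⊕0⊕0⊕1⊕0⊕0⊕1⊕1⊕1⊕1⊕1⊕0⊕1⊕1 = 0
s4 (pos 4,5,6,7,12,13,14,15,20,21,22,23,28,29,30,31): 0⊕0⊕1⊕0⊕1⊕0⊕0⊕0⊕0⊕1⊕1⊕1⊕0⊕1⊕1⊕1 = 0
s8 (pos 8,9,10,11,12,13,14,15,24,25,26,27,28,29,30,31): 0⊕0⊕0⊕1⊕1⊕0⊕0⊕0⊕1⊕1⊕1⊕0⊕0⊕1⊕1⊕1 = 0
s16 (pos 16,17,18,19,20,21,22,23,24,25,26,27,28,29,30,31): 0⊕1⊕1⊕1⊕0⊕1⊕1⊕1⊕1⊕1⊕1⊕0⊕0⊕1⊕1⊕1 = 0
Syndrome s16…s1 = 00000 → no error.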